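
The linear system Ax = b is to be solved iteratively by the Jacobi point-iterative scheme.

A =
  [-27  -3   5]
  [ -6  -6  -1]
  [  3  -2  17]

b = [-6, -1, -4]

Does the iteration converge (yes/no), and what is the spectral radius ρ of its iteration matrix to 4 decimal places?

yes, ρ = 0.3587

Split A = D + L + U, D = diag(-27, -6, 17).
T_J = -D⁻¹(L+U): T[2,1] = -(-2)/(17) = +0.1176; T[2,2] = 0.
  T[0,:] = [+0.0000  -0.1111  +0.1852]
  T[1,:] = [-1.0000  +0.0000  -0.1667]
  T[2,:] = [-0.1765  +0.1176  +0.0000]
|roots of det(T-λI)|: 0.3587, 0.2643, 0.2643.
ρ(T) = max|λ| = 0.3587; 0.3587 < 1, so it converges for any x₀.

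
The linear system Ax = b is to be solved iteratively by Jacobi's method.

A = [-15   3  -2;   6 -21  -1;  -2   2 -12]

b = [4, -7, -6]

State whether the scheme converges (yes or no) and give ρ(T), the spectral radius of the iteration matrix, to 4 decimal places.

Write A = D+L+U with D = diag(-15, -21, -12).
Jacobi T = -D⁻¹(L+U): T[0,1] = -(3)/(-15) = +0.2000; T[0,0] = 0.
  T[0,:] = [+0.0000, +0.2000, -0.1333]
  T[1,:] = [+0.2857, +0.0000, -0.0476]
  T[2,:] = [-0.1667, +0.1667, +0.0000]
|eigenvalues of T|: 0.2958, 0.2240, 0.0719.
ρ = 0.2958; 0.2958 < 1 ⇒ converges.

yes, ρ = 0.2958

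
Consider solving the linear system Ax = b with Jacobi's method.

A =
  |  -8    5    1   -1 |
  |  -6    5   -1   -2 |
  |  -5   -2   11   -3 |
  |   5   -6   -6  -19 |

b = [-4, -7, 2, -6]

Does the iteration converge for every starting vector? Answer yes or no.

A = D + L + U where D = diag(-8, 5, 11, -19).
T_J = -D⁻¹(L+U): T[3,1] = -(-6)/(-19) = -0.3158; T[3,3] = 0.
  T[0,:] = [+0.0000, +0.6250, +0.1250, -0.1250]
  T[1,:] = [+1.2000, +0.0000, +0.2000, +0.4000]
  T[2,:] = [+0.4545, +0.1818, +0.0000, +0.2727]
  T[3,:] = [+0.2632, -0.3158, -0.3158, +0.0000]
|λ(T)| sorted: 0.9236, 0.6543, 0.2810, 0.2810.
ρ = 0.9236; 0.9236 < 1, so it converges for any x₀.

yes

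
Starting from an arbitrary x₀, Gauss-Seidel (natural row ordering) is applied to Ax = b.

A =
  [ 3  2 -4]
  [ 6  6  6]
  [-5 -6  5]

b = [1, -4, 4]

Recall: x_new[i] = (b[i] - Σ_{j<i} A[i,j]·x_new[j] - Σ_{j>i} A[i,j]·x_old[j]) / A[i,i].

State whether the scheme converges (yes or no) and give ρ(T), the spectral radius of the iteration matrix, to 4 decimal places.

A = D + L + U where D = diag(3, 6, 5).
Gauss-Seidel: T = -(D+L)⁻¹U, row 0 first, T[0,2] = -(-4)/(3) = +1.3333; later rows by forward substitution.
  T[0,:] = [+0.0000, -0.6667, +1.3333]
  T[1,:] = [+0.0000, +0.6667, -2.3333]
  T[2,:] = [+0.0000, +0.1333, -1.4667]
moduli |λ_i(T)| = 1.3092, 0.5092, 0.0000.
spectral radius ρ = 1.3092; 1.3092 > 1, so it fails to converge.

no, ρ = 1.3092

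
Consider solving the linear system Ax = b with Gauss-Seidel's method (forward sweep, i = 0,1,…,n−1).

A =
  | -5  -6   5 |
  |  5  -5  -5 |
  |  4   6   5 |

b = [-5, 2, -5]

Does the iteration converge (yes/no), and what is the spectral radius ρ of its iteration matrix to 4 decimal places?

no, ρ = 1.2000

Diagonal D = diag(-5, -5, 5); L, U strict lower/upper.
T_GS = -(D+L)⁻¹U: row 0 first, T[0,1] = -(-6)/(-5) = -1.2000; later rows by forward substitution.
  T[0,:] = [+0.0000, -1.2000, +1.0000]
  T[1,:] = [+0.0000, -1.2000, +0.0000]
  T[2,:] = [+0.0000, +2.4000, -0.8000]
|roots of det(T-λI)|: 1.2000, 0.8000, 0.0000.
ρ = 1.2000; 1.2000 > 1: divergent.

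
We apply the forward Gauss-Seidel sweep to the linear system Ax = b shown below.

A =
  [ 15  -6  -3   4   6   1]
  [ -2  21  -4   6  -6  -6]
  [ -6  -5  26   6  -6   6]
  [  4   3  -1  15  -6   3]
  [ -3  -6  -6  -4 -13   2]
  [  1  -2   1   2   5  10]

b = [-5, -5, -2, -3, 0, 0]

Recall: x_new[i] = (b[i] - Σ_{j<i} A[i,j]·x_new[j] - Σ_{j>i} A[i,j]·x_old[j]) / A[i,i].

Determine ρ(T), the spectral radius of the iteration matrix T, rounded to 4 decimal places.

Write A = D+L+U with D = diag(15, 21, 26, 15, -13, 10).
T_GS = -(D+L)⁻¹U: row 0 first, T[0,2] = -(-3)/(15) = +0.2000; later rows by forward substitution.
  T[0,:] = [+0.0000  +0.4000  +0.2000  -0.2667  -0.4000  -0.0667]
  T[1,:] = [+0.0000  +0.0381  +0.2095  -0.3111  +0.2476  +0.2794]
  T[2,:] = [+0.0000  +0.0996  +0.0864  -0.3521  +0.1861  -0.1924]
  T[3,:] = [+0.0000  -0.1076  -0.0895  +0.1099  +0.4695  -0.2509]
  T[4,:] = [+0.0000  -0.1228  -0.1552  +0.3339  -0.2523  +0.2063]
  T[5,:] = [+0.0000  +0.0406  +0.1088  -0.1892  +0.1032  +0.0288]
|roots of det(T-λI)|: 0.5783, 0.4910, 0.0735, 0.0720, 0.0720, 0.0000.
ρ = 0.5783; 0.5783 < 1: convergent.

0.5783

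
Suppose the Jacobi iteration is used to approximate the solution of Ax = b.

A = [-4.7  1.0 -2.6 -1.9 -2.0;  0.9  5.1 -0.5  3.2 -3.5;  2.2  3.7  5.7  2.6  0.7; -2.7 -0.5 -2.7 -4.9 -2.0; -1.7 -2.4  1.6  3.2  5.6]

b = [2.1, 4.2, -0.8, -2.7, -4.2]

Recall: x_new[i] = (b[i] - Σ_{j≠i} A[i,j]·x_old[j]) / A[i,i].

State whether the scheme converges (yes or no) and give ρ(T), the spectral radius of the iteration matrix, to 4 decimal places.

no, ρ = 1.1620

Diagonal D = diag(-4.7, 5.1, 5.7, -4.9, 5.6); L, U strict lower/upper.
T_J = -D⁻¹(L+U): T[1,0] = -(0.9)/(5.1) = -0.1765; T[1,1] = 0.
  T[0,:] = [+0.0000, +0.2128, -0.5532, -0.4043, -0.4255]
  T[1,:] = [-0.1765, +0.0000, +0.0980, -0.6275, +0.6863]
  T[2,:] = [-0.3860, -0.6491, +0.0000, -0.4561, -0.1228]
  T[3,:] = [-0.5510, -0.1020, -0.5510, +0.0000, -0.4082]
  T[4,:] = [+0.3036, +0.4286, -0.2857, -0.5714, +0.0000]
|λ(T)| sorted: 1.1620, 0.8670, 0.2021, 0.2021, 0.0801.
ρ(T) = max|λ| = 1.1620; 1.1620 > 1 ⇒ diverges.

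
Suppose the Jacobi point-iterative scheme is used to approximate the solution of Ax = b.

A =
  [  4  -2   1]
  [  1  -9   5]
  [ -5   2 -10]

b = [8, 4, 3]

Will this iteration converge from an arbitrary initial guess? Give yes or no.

yes

Split A = D + L + U, D = diag(4, -9, -10).
Jacobi: T = -D⁻¹(L+U), T[2,0] = -(-5)/(-10) = -0.5000; T[2,2] = 0.
  T[0,:] = [+0.0000, +0.5000, -0.2500]
  T[1,:] = [+0.1111, +0.0000, +0.5556]
  T[2,:] = [-0.5000, +0.2000, +0.0000]
|roots of det(T-λI)|: 0.7047, 0.4527, 0.4527.
ρ(T) = max|λ| = 0.7047; 0.7047 < 1: convergent.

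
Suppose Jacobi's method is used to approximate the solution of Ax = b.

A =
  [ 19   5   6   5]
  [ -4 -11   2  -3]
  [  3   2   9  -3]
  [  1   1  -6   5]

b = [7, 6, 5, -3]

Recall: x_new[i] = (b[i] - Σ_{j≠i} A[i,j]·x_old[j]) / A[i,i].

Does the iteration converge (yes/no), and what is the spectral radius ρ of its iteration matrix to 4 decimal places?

Diagonal D = diag(19, -11, 9, 5); L, U strict lower/upper.
Jacobi T = -D⁻¹(L+U): T[3,1] = -(1)/(5) = -0.2000; T[3,3] = 0.
  T[0,:] = [+0.0000  -0.2632  -0.3158  -0.2632]
  T[1,:] = [-0.3636  +0.0000  +0.1818  -0.2727]
  T[2,:] = [-0.3333  -0.2222  +0.0000  +0.3333]
  T[3,:] = [-0.2000  -0.2000  +1.2000  +0.0000]
|λ(T)| sorted: 0.8346, 0.6206, 0.6206, 0.3109.
ρ(T) = max|λ| = 0.8346; 0.8346 < 1, so it converges for any x₀.

yes, ρ = 0.8346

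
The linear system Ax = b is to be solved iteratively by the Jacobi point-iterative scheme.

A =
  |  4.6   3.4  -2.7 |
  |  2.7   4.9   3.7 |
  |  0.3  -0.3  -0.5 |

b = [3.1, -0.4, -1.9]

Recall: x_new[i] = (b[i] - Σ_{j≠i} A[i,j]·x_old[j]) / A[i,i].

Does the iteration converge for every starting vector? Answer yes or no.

Write A = D+L+U with D = diag(4.6, 4.9, -0.5).
T_J = -D⁻¹(L+U): T[2,0] = -(0.3)/(-0.5) = +0.6000; T[2,2] = 0.
  T[0,:] = [+0.0000  -0.7391  +0.5870]
  T[1,:] = [-0.5510  +0.0000  -0.7551]
  T[2,:] = [+0.6000  -0.6000  +0.0000]
|λ(T)| sorted: 1.2756, 0.6439, 0.6439.
ρ(T) = max|λ| = 1.2756; 1.2756 > 1: divergent.

no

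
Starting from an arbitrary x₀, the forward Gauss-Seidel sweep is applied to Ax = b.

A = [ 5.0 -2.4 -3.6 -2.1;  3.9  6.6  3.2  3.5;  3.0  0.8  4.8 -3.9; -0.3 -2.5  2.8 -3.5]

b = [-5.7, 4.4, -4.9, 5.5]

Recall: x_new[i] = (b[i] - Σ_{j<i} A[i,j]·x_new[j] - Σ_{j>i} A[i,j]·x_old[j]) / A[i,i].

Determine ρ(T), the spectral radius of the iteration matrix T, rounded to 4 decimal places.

A = D + L + U where D = diag(5, 6.6, 4.8, -3.5).
T_GS = -(D+L)⁻¹U: row 0 first, T[0,3] = -(-2.1)/(5) = +0.4200; later rows by forward substitution.
  T[0,:] = [+0.0000 +0.4800 +0.7200 +0.4200]
  T[1,:] = [+0.0000 -0.2836 -0.9103 -0.7785]
  T[2,:] = [+0.0000 -0.2527 -0.2983 +0.6797]
  T[3,:] = [+0.0000 -0.0407 +0.3499 +1.0639]
moduli |λ_i(T)| = 1.2920, 0.7943, 0.0158, 0.0000.
spectral radius ρ = 1.2920; 1.2920 > 1: divergent.

1.2920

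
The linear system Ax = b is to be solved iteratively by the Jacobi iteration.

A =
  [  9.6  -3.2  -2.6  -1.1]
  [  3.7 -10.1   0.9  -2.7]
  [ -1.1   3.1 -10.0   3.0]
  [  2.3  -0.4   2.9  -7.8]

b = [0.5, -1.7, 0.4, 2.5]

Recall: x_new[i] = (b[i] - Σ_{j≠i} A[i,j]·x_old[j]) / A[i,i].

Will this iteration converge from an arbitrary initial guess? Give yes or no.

yes

Write A = D+L+U with D = diag(9.6, -10.1, -10, -7.8).
Jacobi T = -D⁻¹(L+U): T[0,1] = -(-3.2)/(9.6) = +0.3333; T[0,0] = 0.
  T[0,:] = [+0.0000, +0.3333, +0.2708, +0.1146]
  T[1,:] = [+0.3663, +0.0000, +0.0891, -0.2673]
  T[2,:] = [-0.1100, +0.3100, +0.0000, +0.3000]
  T[3,:] = [+0.2949, -0.0513, +0.3718, +0.0000]
|roots of det(T-λI)|: 0.5136, 0.4334, 0.2672, 0.1870.
ρ(T) = max|λ| = 0.5136; 0.5136 < 1, so it converges for any x₀.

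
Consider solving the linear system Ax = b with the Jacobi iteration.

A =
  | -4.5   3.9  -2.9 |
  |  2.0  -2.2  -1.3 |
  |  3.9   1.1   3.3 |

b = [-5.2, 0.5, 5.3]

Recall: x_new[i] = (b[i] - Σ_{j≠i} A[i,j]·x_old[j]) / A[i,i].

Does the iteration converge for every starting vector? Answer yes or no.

Diagonal D = diag(-4.5, -2.2, 3.3); L, U strict lower/upper.
Jacobi: T = -D⁻¹(L+U), T[1,2] = -(-1.3)/(-2.2) = -0.5909; T[1,1] = 0.
  T[0,:] = [+0.0000, +0.8667, -0.6444]
  T[1,:] = [+0.9091, +0.0000, -0.5909]
  T[2,:] = [-1.1818, -0.3333, +0.0000]
|roots of det(T-λI)|: 1.5090, 0.9513, 0.5577.
ρ = 1.5090; 1.5090 > 1: divergent.

no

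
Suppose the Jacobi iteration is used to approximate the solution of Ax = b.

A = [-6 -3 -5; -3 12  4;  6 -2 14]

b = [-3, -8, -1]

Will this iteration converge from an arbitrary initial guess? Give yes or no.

Write A = D+L+U with D = diag(-6, 12, 14).
Jacobi: T = -D⁻¹(L+U), T[2,1] = -(-2)/(14) = +0.1429; T[2,2] = 0.
  T[0,:] = [+0.0000 -0.5000 -0.8333]
  T[1,:] = [+0.2500 +0.0000 -0.3333]
  T[2,:] = [-0.4286 +0.1429 +0.0000]
moduli |λ_i(T)| = 0.5954, 0.4123, 0.4123.
ρ = 0.5954; 0.5954 < 1: convergent.

yes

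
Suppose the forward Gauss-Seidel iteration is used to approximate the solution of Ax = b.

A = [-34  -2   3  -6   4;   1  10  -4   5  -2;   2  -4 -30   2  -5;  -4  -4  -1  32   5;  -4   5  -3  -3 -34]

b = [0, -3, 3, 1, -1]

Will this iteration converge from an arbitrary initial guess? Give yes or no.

yes

A = D + L + U where D = diag(-34, 10, -30, 32, -34).
T_GS = -(D+L)⁻¹U: row 0 first, T[0,4] = -(4)/(-34) = +0.1176; later rows by forward substitution.
  T[0,:] = [+0.0000 -0.0588 +0.0882 -0.1765 +0.1176]
  T[1,:] = [+0.0000 +0.0059 +0.3912 -0.4824 +0.1882]
  T[2,:] = [+0.0000 -0.0047 -0.0463 +0.1192 -0.1839]
  T[3,:] = [+0.0000 -0.0068 +0.0585 -0.0786 -0.1238]
  T[4,:] = [+0.0000 +0.0088 +0.0461 -0.0538 +0.0410]
|eigenvalues of T|: 0.1624, 0.0808, 0.0808, 0.0272, 0.0000.
ρ = 0.1624; 0.1624 < 1 ⇒ converges.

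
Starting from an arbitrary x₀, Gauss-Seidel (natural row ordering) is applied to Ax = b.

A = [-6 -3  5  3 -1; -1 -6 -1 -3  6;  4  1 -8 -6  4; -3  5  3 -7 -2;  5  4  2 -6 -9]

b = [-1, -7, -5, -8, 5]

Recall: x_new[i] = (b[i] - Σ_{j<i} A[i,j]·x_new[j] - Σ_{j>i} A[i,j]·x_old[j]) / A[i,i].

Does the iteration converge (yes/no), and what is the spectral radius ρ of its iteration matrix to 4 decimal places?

no, ρ = 1.2931

Let D = diag(-6, -6, -8, -7, -9); L, U the strict triangles.
T_GS = -(D+L)⁻¹U: row 0 first, T[0,2] = -(5)/(-6) = +0.8333; later rows by forward substitution.
  T[0,:] = [+0.0000 -0.5000 +0.8333 +0.5000 -0.1667]
  T[1,:] = [+0.0000 +0.0833 -0.3056 -0.5833 +1.0278]
  T[2,:] = [+0.0000 -0.2396 +0.3785 -0.5729 +0.5451]
  T[3,:] = [+0.0000 +0.1711 -0.4132 -0.8765 +0.7535]
  T[4,:] = [+0.0000 -0.4081 +0.6867 +0.4755 -0.0170]
|eigenvalues of T|: 1.2931, 0.4375, 0.4375, 0.0401, 0.0000.
ρ = 1.2931; 1.2931 > 1 ⇒ diverges.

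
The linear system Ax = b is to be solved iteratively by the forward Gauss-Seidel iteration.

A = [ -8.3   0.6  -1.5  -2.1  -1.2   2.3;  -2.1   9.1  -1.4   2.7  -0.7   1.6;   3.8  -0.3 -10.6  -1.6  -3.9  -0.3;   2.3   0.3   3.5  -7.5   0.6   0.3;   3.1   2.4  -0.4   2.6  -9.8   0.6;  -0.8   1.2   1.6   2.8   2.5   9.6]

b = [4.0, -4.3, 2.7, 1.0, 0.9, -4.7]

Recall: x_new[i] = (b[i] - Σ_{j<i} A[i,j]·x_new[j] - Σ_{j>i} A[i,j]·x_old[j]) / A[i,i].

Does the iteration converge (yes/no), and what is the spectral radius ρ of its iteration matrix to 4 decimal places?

Split A = D + L + U, D = diag(-8.3, 9.1, -10.6, -7.5, -9.8, 9.6).
Gauss-Seidel: T = -(D+L)⁻¹U, row 0 first, T[0,5] = -(2.3)/(-8.3) = +0.2771; later rows by forward substitution.
  T[0,:] = [+0.0000 +0.0723 -0.1807 -0.2530 -0.1446 +0.2771]
  T[1,:] = [+0.0000 +0.0167 +0.1121 -0.3551 +0.0436 -0.1119]
  T[2,:] = [+0.0000 +0.0254 -0.0680 -0.2316 -0.4210 +0.0742]
  T[3,:] = [+0.0000 +0.0347 -0.0827 -0.1999 -0.1591 +0.1551]
  T[4,:] = [+0.0000 +0.0351 -0.0489 -0.2106 -0.0601 +0.1596]
  T[5,:] = [+0.0000 -0.0196 +0.0191 +0.1750 +0.1147 -0.0621]
moduli |λ_i(T)| = 0.5250, 0.0899, 0.0899, 0.0127, 0.0127, 0.0000.
ρ(T) = max|λ| = 0.5250; 0.5250 < 1 ⇒ converges.

yes, ρ = 0.5250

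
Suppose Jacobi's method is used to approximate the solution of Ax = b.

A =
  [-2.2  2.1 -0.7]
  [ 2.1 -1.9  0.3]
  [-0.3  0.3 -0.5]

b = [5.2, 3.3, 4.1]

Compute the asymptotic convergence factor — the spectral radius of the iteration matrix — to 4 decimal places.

A = D + L + U where D = diag(-2.2, -1.9, -0.5).
Jacobi: T = -D⁻¹(L+U), T[0,2] = -(-0.7)/(-2.2) = -0.3182; T[0,0] = 0.
  T[0,:] = [+0.0000, +0.9545, -0.3182]
  T[1,:] = [+1.1053, +0.0000, +0.1579]
  T[2,:] = [-0.6000, +0.6000, +0.0000]
moduli |λ_i(T)| = 1.2572, 1.0227, 0.2345.
ρ = 1.2572; 1.2572 > 1: divergent.

1.2572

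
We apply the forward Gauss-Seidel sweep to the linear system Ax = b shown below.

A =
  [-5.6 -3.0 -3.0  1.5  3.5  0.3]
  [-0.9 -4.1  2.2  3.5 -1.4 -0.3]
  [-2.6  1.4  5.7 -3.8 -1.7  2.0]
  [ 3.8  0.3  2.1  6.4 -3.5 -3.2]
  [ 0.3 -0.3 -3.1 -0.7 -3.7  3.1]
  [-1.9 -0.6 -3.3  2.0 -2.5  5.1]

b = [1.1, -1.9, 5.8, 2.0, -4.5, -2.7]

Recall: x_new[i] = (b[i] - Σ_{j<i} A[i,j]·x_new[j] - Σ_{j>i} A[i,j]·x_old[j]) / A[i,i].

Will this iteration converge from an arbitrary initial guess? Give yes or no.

no

A = D + L + U where D = diag(-5.6, -4.1, 5.7, 6.4, -3.7, 5.1).
Gauss-Seidel: T = -(D+L)⁻¹U, row 0 first, T[0,2] = -(-3)/(-5.6) = -0.5357; later rows by forward substitution.
  T[0,:] = [+0.0000 -0.5357 -0.5357 +0.2679 +0.6250 +0.0536]
  T[1,:] = [+0.0000 +0.1176 +0.6542 +0.7949 -0.4787 -0.0849]
  T[2,:] = [+0.0000 -0.2732 -0.4050 +0.5936 +0.7009 -0.3056]
  T[3,:] = [+0.0000 +0.4022 +0.4203 -0.3911 -0.0318 +0.5724]
  T[4,:] = [+0.0000 +0.0999 +0.1634 -0.4661 -0.4917 +0.9968]
  T[5,:] = [+0.0000 -0.4713 -0.4695 +0.5023 +0.4015 +0.0764]
moduli |λ_i(T)| = 1.5189, 0.6780, 0.6659, 0.6659, 0.0716, 0.0000.
spectral radius ρ = 1.5189; 1.5189 > 1 ⇒ diverges.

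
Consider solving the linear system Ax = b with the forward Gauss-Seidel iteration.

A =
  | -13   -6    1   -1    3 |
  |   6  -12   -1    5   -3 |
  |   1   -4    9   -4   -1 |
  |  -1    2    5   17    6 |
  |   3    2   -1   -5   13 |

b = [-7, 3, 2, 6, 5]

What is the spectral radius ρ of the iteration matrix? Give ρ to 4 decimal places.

Diagonal D = diag(-13, -12, 9, 17, 13); L, U strict lower/upper.
T_GS = -(D+L)⁻¹U: row 0 first, T[0,2] = -(1)/(-13) = +0.0769; later rows by forward substitution.
  T[0,:] = [+0.0000, -0.4615, +0.0769, -0.0769, +0.2308]
  T[1,:] = [+0.0000, -0.2308, -0.0449, +0.3782, -0.1346]
  T[2,:] = [+0.0000, -0.0513, -0.0285, +0.6211, +0.0256]
  T[3,:] = [+0.0000, +0.0151, +0.0182, -0.2317, -0.3311]
  T[4,:] = [+0.0000, +0.1439, -0.0060, -0.0818, -0.1579]
|λ(T)| sorted: 0.5118, 0.2370, 0.2370, 0.0485, 0.0000.
ρ(T) = max|λ| = 0.5118; 0.5118 < 1: convergent.

0.5118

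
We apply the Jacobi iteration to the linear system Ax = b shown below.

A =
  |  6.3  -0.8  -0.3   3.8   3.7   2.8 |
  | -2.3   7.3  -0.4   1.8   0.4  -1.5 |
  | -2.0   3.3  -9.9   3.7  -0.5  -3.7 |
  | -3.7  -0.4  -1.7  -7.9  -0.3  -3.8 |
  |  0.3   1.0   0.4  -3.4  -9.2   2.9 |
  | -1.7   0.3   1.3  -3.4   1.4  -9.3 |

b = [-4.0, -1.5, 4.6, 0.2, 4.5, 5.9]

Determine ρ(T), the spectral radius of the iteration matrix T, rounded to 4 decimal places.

0.8715

Diagonal D = diag(6.3, 7.3, -9.9, -7.9, -9.2, -9.3); L, U strict lower/upper.
Jacobi T = -D⁻¹(L+U): T[3,0] = -(-3.7)/(-7.9) = -0.4684; T[3,3] = 0.
  T[0,:] = [+0.0000 +0.1270 +0.0476 -0.6032 -0.5873 -0.4444]
  T[1,:] = [+0.3151 +0.0000 +0.0548 -0.2466 -0.0548 +0.2055]
  T[2,:] = [-0.2020 +0.3333 +0.0000 +0.3737 -0.0505 -0.3737]
  T[3,:] = [-0.4684 -0.0506 -0.2152 +0.0000 -0.0380 -0.4810]
  T[4,:] = [+0.0326 +0.1087 +0.0435 -0.3696 +0.0000 +0.3152]
  T[5,:] = [-0.1828 +0.0323 +0.1398 -0.3656 +0.1505 +0.0000]
|λ(T)| sorted: 0.8715, 0.5503, 0.5503, 0.2474, 0.2474, 0.1698.
ρ(T) = max|λ| = 0.8715; 0.8715 < 1 ⇒ converges.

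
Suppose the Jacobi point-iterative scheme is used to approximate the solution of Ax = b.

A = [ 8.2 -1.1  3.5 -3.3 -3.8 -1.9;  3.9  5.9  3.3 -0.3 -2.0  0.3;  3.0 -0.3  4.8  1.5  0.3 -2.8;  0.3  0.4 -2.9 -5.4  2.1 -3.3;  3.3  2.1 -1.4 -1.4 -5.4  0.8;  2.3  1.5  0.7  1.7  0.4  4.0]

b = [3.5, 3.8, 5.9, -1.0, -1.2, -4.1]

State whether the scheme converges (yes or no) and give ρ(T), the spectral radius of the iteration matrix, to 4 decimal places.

A = D + L + U where D = diag(8.2, 5.9, 4.8, -5.4, -5.4, 4).
Jacobi T = -D⁻¹(L+U): T[3,1] = -(0.4)/(-5.4) = +0.0741; T[3,3] = 0.
  T[0,:] = [+0.0000, +0.1341, -0.4268, +0.4024, +0.4634, +0.2317]
  T[1,:] = [-0.6610, +0.0000, -0.5593, +0.0508, +0.3390, -0.0508]
  T[2,:] = [-0.6250, +0.0625, +0.0000, -0.3125, -0.0625, +0.5833]
  T[3,:] = [+0.0556, +0.0741, -0.5370, +0.0000, +0.3889, -0.6111]
  T[4,:] = [+0.6111, +0.3889, -0.2593, -0.2593, +0.0000, +0.1481]
  T[5,:] = [-0.5750, -0.3750, -0.1750, -0.4250, -0.1000, +0.0000]
eigenvalue magnitudes: 1.1775, 0.8548, 0.8548, 0.2871, 0.2871, 0.2347.
ρ(T) = max|λ| = 1.1775; 1.1775 > 1: divergent.

no, ρ = 1.1775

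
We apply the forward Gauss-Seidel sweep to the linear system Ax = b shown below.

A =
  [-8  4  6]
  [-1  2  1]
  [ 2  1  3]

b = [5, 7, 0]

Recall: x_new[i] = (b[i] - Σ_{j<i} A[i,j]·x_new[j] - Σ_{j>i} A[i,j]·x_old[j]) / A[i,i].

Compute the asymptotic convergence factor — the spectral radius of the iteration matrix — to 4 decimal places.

Split A = D + L + U, D = diag(-8, 2, 3).
GS T = -(D+L)⁻¹U: row 0 first, T[0,2] = -(6)/(-8) = +0.7500; later rows by forward substitution.
  T[0,:] = [+0.0000 +0.5000 +0.7500]
  T[1,:] = [+0.0000 +0.2500 -0.1250]
  T[2,:] = [+0.0000 -0.4167 -0.4583]
|eigenvalues of T|: 0.5255, 0.3172, 0.0000.
ρ = 0.5255; 0.5255 < 1, so it converges for any x₀.

0.5255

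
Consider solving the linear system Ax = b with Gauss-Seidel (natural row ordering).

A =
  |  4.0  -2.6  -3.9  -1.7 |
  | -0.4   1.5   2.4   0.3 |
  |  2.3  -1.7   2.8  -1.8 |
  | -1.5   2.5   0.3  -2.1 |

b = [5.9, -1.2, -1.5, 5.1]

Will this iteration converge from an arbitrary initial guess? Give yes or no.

no

Split A = D + L + U, D = diag(4, 1.5, 2.8, -2.1).
Gauss-Seidel: T = -(D+L)⁻¹U, row 0 first, T[0,3] = -(-1.7)/(4) = +0.4250; later rows by forward substitution.
  T[0,:] = [+0.0000 +0.6500 +0.9750 +0.4250]
  T[1,:] = [+0.0000 +0.1733 -1.3400 -0.0867]
  T[2,:] = [+0.0000 -0.4287 -1.6145 +0.2411]
  T[3,:] = [+0.0000 -0.3192 -2.5223 -0.3723]
moduli |λ_i(T)| = 1.3642, 0.8575, 0.4082, 0.0000.
ρ(T) = max|λ| = 1.3642; 1.3642 > 1: divergent.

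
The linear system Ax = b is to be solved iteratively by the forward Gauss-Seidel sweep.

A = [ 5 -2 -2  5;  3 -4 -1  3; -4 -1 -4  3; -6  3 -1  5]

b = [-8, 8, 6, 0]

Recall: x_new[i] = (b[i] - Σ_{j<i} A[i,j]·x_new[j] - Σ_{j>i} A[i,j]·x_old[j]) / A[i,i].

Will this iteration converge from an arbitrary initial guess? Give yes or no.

no

Write A = D+L+U with D = diag(5, -4, -4, 5).
Gauss-Seidel: T = -(D+L)⁻¹U, row 0 first, T[0,1] = -(-2)/(5) = +0.4000; later rows by forward substitution.
  T[0,:] = [+0.0000, +0.4000, +0.4000, -1.0000]
  T[1,:] = [+0.0000, +0.3000, +0.0500, -0.0000]
  T[2,:] = [+0.0000, -0.4750, -0.4125, +1.7500]
  T[3,:] = [+0.0000, +0.2050, +0.3675, -0.8500]
|eigenvalues of T|: 1.4514, 0.2490, 0.2490, 0.0000.
spectral radius ρ = 1.4514; 1.4514 > 1: divergent.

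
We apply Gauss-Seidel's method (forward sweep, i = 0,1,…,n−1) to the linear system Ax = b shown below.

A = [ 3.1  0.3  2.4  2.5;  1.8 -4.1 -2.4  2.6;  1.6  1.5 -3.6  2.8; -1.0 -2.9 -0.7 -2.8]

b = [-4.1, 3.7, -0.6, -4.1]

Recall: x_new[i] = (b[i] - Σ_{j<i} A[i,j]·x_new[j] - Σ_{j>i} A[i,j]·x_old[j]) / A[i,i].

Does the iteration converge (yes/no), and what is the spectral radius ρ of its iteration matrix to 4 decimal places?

no, ρ = 1.4150

Let D = diag(3.1, -4.1, -3.6, -2.8); L, U the strict triangles.
Gauss-Seidel: T = -(D+L)⁻¹U, row 0 first, T[0,2] = -(2.4)/(3.1) = -0.7742; later rows by forward substitution.
  T[0,:] = [+0.0000  -0.0968  -0.7742  -0.8065]
  T[1,:] = [+0.0000  -0.0425  -0.9253  +0.2801]
  T[2,:] = [+0.0000  -0.0607  -0.7296  +0.5361]
  T[3,:] = [+0.0000  +0.0937  +1.4172  -0.1361]
moduli |λ_i(T)| = 1.4150, 0.4839, 0.0230, 0.0000.
spectral radius ρ = 1.4150; 1.4150 > 1, so it fails to converge.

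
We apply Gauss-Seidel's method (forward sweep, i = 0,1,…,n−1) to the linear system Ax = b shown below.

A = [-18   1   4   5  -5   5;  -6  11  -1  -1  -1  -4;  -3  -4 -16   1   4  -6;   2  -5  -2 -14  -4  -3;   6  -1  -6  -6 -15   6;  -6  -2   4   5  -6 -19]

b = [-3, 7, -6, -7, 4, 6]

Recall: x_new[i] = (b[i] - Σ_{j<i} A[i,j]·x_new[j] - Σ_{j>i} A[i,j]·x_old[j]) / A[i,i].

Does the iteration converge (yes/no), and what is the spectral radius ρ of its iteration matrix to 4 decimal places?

yes, ρ = 0.8491

Write A = D+L+U with D = diag(-18, 11, -16, -14, -15, -19).
T_GS = -(D+L)⁻¹U: row 0 first, T[0,5] = -(5)/(-18) = +0.2778; later rows by forward substitution.
  T[0,:] = [+0.0000 +0.0556 +0.2222 +0.2778 -0.2778 +0.2778]
  T[1,:] = [+0.0000 +0.0303 +0.2121 +0.2424 -0.0606 +0.5152]
  T[2,:] = [+0.0000 -0.0180 -0.0947 -0.0502 +0.3172 -0.5559]
  T[3,:] = [+0.0000 -0.0003 -0.0305 -0.0397 -0.3491 -0.2792]
  T[4,:] = [+0.0000 +0.0275 +0.1248 +0.1309 -0.0943 +0.8108]
  T[5,:] = [+0.0000 -0.0333 -0.1599 -0.1756 +0.0988 -0.5885]
eigenvalue magnitudes: 0.8491, 0.1729, 0.0792, 0.0792, 0.0124, 0.0000.
spectral radius ρ = 0.8491; 0.8491 < 1 ⇒ converges.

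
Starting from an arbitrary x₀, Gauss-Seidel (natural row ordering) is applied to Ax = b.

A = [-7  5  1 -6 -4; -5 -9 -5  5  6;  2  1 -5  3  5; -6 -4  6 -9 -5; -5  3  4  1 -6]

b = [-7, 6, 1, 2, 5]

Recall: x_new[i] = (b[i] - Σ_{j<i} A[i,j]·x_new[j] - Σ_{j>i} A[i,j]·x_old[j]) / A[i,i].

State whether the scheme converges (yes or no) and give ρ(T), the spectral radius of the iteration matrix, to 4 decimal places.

Write A = D+L+U with D = diag(-7, -9, -5, -9, -6).
GS T = -(D+L)⁻¹U: row 0 first, T[0,4] = -(-4)/(-7) = -0.5714; later rows by forward substitution.
  T[0,:] = [+0.0000  +0.7143  +0.1429  -0.8571  -0.5714]
  T[1,:] = [+0.0000  -0.3968  -0.6349  +1.0317  +0.9841]
  T[2,:] = [+0.0000  +0.2063  -0.0698  +0.4635  +0.9683]
  T[3,:] = [+0.0000  -0.1623  +0.1404  +0.4219  +0.0335]
  T[4,:] = [+0.0000  -0.6831  -0.4597  +1.6095  +1.6193]
|eigenvalues of T|: 1.1829, 0.7445, 0.7445, 0.1681, 0.0000.
ρ = 1.1829; 1.1829 > 1, so it fails to converge.

no, ρ = 1.1829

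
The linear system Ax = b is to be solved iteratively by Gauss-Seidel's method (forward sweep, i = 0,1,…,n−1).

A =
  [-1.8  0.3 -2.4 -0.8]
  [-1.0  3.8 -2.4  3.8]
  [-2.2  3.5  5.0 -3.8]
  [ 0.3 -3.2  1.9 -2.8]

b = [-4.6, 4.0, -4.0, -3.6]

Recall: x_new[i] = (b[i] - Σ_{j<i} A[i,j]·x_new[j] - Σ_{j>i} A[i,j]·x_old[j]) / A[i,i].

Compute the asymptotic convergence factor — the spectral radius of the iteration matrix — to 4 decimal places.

1.5915

A = D + L + U where D = diag(-1.8, 3.8, 5, -2.8).
T_GS = -(D+L)⁻¹U: row 0 first, T[0,3] = -(-0.8)/(-1.8) = -0.4444; later rows by forward substitution.
  T[0,:] = [+0.0000, +0.1667, -1.3333, -0.4444]
  T[1,:] = [+0.0000, +0.0439, +0.2807, -1.1170]
  T[2,:] = [+0.0000, +0.0426, -0.7832, +1.3463]
  T[3,:] = [+0.0000, -0.0033, -0.9951, +2.1425]
|roots of det(T-λI)|: 1.5915, 0.1531, 0.0352, 0.0000.
ρ = 1.5915; 1.5915 > 1 ⇒ diverges.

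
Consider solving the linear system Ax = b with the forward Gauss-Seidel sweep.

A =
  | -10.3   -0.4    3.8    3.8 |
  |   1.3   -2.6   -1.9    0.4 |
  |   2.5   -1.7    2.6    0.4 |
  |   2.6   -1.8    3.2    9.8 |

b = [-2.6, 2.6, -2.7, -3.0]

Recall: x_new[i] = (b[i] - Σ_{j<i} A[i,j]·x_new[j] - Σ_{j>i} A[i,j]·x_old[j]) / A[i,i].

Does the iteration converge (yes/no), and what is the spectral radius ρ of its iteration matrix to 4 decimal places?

yes, ρ = 0.6780

Diagonal D = diag(-10.3, -2.6, 2.6, 9.8); L, U strict lower/upper.
GS T = -(D+L)⁻¹U: row 0 first, T[0,1] = -(-0.4)/(-10.3) = -0.0388; later rows by forward substitution.
  T[0,:] = [+0.0000 -0.0388 +0.3689 +0.3689]
  T[1,:] = [+0.0000 -0.0194 -0.5463 +0.3383]
  T[2,:] = [+0.0000 +0.0246 -0.7119 -0.2874]
  T[3,:] = [+0.0000 -0.0013 +0.0342 +0.0581]
|eigenvalues of T|: 0.6780, 0.0438, 0.0390, 0.0000.
spectral radius ρ = 0.6780; 0.6780 < 1: convergent.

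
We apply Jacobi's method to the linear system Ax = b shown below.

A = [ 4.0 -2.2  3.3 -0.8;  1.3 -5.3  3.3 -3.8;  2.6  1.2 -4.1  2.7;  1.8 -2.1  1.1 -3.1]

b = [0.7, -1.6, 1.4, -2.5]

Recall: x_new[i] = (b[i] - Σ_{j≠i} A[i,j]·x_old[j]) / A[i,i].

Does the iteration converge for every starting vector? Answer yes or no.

Let D = diag(4, -5.3, -4.1, -3.1); L, U the strict triangles.
Jacobi T = -D⁻¹(L+U): T[2,1] = -(1.2)/(-4.1) = +0.2927; T[2,2] = 0.
  T[0,:] = [+0.0000 +0.5500 -0.8250 +0.2000]
  T[1,:] = [+0.2453 +0.0000 +0.6226 -0.7170]
  T[2,:] = [+0.6341 +0.2927 +0.0000 +0.6585]
  T[3,:] = [+0.5806 -0.6774 +0.3548 +0.0000]
eigenvalue magnitudes: 1.2189, 0.6975, 0.6975, 0.6509.
ρ(T) = max|λ| = 1.2189; 1.2189 > 1, so it fails to converge.

no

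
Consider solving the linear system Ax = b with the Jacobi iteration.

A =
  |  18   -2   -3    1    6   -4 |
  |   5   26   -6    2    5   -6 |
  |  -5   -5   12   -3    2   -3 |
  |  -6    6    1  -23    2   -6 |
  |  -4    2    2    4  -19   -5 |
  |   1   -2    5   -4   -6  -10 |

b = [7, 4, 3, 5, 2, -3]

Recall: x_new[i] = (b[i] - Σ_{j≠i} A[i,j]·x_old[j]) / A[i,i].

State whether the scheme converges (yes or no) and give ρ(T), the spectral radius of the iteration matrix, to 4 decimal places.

yes, ρ = 0.8229

Let D = diag(18, 26, 12, -23, -19, -10); L, U the strict triangles.
T_J = -D⁻¹(L+U): T[3,1] = -(6)/(-23) = +0.2609; T[3,3] = 0.
  T[0,:] = [+0.0000, +0.1111, +0.1667, -0.0556, -0.3333, +0.2222]
  T[1,:] = [-0.1923, +0.0000, +0.2308, -0.0769, -0.1923, +0.2308]
  T[2,:] = [+0.4167, +0.4167, +0.0000, +0.2500, -0.1667, +0.2500]
  T[3,:] = [-0.2609, +0.2609, +0.0435, +0.0000, +0.0870, -0.2609]
  T[4,:] = [-0.2105, +0.1053, +0.1053, +0.2105, +0.0000, -0.2632]
  T[5,:] = [+0.1000, -0.2000, +0.5000, -0.4000, -0.6000, +0.0000]
|roots of det(T-λI)|: 0.8229, 0.6151, 0.2791, 0.2499, 0.2499, 0.2435.
spectral radius ρ = 0.8229; 0.8229 < 1 ⇒ converges.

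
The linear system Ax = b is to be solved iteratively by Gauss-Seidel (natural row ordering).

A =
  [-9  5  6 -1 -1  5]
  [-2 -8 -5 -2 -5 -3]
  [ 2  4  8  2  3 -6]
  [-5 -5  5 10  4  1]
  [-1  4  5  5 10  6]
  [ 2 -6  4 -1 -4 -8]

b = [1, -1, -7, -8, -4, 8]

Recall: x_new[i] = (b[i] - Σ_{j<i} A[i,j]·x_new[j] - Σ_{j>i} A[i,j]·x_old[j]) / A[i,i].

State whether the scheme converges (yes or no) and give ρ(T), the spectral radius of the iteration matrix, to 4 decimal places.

no, ρ = 1.6316

A = D + L + U where D = diag(-9, -8, 8, 10, 10, -8).
Gauss-Seidel: T = -(D+L)⁻¹U, row 0 first, T[0,3] = -(-1)/(-9) = -0.1111; later rows by forward substitution.
  T[0,:] = [+0.0000 +0.5556 +0.6667 -0.1111 -0.1111 +0.5556]
  T[1,:] = [+0.0000 -0.1389 -0.7917 -0.2222 -0.5972 -0.5139]
  T[2,:] = [+0.0000 -0.0694 +0.2292 -0.1111 -0.0486 +0.8681]
  T[3,:] = [+0.0000 +0.2431 -0.1771 -0.1111 -0.7299 -0.5132]
  T[4,:] = [+0.0000 +0.0243 +0.3573 +0.1889 +0.6170 -0.5163]
  T[5,:] = [+0.0000 +0.1658 +0.7185 +0.0028 +0.1786 +1.2806]
|eigenvalues of T|: 1.6316, 0.4297, 0.3306, 0.3306, 0.0680, 0.0000.
ρ = 1.6316; 1.6316 > 1 ⇒ diverges.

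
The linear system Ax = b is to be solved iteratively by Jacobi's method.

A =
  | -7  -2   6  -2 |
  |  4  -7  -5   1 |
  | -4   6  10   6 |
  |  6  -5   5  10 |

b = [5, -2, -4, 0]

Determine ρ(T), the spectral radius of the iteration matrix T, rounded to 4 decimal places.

Write A = D+L+U with D = diag(-7, -7, 10, 10).
Jacobi: T = -D⁻¹(L+U), T[2,1] = -(6)/(10) = -0.6000; T[2,2] = 0.
  T[0,:] = [+0.0000, -0.2857, +0.8571, -0.2857]
  T[1,:] = [+0.5714, +0.0000, -0.7143, +0.1429]
  T[2,:] = [+0.4000, -0.6000, +0.0000, -0.6000]
  T[3,:] = [-0.6000, +0.5000, -0.5000, +0.0000]
eigenvalue magnitudes: 1.1807, 0.6692, 0.6615, 0.1499.
ρ(T) = max|λ| = 1.1807; 1.1807 > 1, so it fails to converge.

1.1807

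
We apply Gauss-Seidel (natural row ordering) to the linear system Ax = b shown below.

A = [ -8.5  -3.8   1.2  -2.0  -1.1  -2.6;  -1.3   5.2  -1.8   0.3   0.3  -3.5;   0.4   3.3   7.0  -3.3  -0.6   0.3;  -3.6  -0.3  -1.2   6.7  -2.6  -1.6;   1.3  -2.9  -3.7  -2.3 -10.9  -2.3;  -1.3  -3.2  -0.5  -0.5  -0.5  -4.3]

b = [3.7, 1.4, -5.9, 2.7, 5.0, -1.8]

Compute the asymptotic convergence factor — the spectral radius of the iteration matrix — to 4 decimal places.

0.9088

Write A = D+L+U with D = diag(-8.5, 5.2, 7, 6.7, -10.9, -4.3).
GS T = -(D+L)⁻¹U: row 0 first, T[0,5] = -(-2.6)/(-8.5) = -0.3059; later rows by forward substitution.
  T[0,:] = [+0.0000 -0.4471 +0.1412 -0.2353 -0.1294 -0.3059]
  T[1,:] = [+0.0000 -0.1118 +0.3814 -0.1165 -0.0900 +0.5966]
  T[2,:] = [+0.0000 +0.0782 -0.1879 +0.5398 +0.1356 -0.3066]
  T[3,:] = [+0.0000 -0.2312 +0.0593 -0.0350 +0.3388 +0.0462]
  T[4,:] = [+0.0000 -0.0014 -0.0334 -0.1729 -0.1090 -0.3119]
  T[5,:] = [+0.0000 +0.2363 -0.3077 +0.1192 +0.0637 -0.2850]
|eigenvalues of T|: 0.9088, 0.3466, 0.3466, 0.1821, 0.0909, 0.0000.
ρ(T) = max|λ| = 0.9088; 0.9088 < 1: convergent.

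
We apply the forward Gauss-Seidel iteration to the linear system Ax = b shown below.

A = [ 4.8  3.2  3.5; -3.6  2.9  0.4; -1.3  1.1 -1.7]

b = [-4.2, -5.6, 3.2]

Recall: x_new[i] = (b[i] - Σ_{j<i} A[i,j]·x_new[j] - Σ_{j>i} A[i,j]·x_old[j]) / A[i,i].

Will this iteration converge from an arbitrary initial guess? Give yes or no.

yes

Write A = D+L+U with D = diag(4.8, 2.9, -1.7).
GS T = -(D+L)⁻¹U: row 0 first, T[0,1] = -(3.2)/(4.8) = -0.6667; later rows by forward substitution.
  T[0,:] = [+0.0000 -0.6667 -0.7292]
  T[1,:] = [+0.0000 -0.8276 -1.0431]
  T[2,:] = [+0.0000 -0.0257 -0.1174]
moduli |λ_i(T)| = 0.8635, 0.0814, 0.0000.
ρ = 0.8635; 0.8635 < 1, so it converges for any x₀.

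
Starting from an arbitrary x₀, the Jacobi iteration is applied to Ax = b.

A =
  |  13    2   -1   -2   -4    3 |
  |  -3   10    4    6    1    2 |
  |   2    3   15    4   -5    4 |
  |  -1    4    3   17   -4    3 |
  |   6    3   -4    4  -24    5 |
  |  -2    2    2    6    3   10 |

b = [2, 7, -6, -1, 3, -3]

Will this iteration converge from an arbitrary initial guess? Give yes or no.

Write A = D+L+U with D = diag(13, 10, 15, 17, -24, 10).
T_J = -D⁻¹(L+U): T[4,3] = -(4)/(-24) = +0.1667; T[4,4] = 0.
  T[0,:] = [+0.0000 -0.1538 +0.0769 +0.1538 +0.3077 -0.2308]
  T[1,:] = [+0.3000 +0.0000 -0.4000 -0.6000 -0.1000 -0.2000]
  T[2,:] = [-0.1333 -0.2000 +0.0000 -0.2667 +0.3333 -0.2667]
  T[3,:] = [+0.0588 -0.2353 -0.1765 +0.0000 +0.2353 -0.1765]
  T[4,:] = [+0.2500 +0.1250 -0.1667 +0.1667 +0.0000 +0.2083]
  T[5,:] = [+0.2000 -0.2000 -0.2000 -0.6000 -0.3000 +0.0000]
|roots of det(T-λI)|: 0.8324, 0.4294, 0.3437, 0.3437, 0.2529, 0.1124.
spectral radius ρ = 0.8324; 0.8324 < 1, so it converges for any x₀.

yes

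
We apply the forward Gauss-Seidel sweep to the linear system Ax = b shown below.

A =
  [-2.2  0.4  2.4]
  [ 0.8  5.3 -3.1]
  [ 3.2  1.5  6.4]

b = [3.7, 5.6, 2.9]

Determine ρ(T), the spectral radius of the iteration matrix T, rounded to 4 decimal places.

0.5797

Split A = D + L + U, D = diag(-2.2, 5.3, 6.4).
GS T = -(D+L)⁻¹U: row 0 first, T[0,1] = -(0.4)/(-2.2) = +0.1818; later rows by forward substitution.
  T[0,:] = [+0.0000 +0.1818 +1.0909]
  T[1,:] = [+0.0000 -0.0274 +0.4202]
  T[2,:] = [+0.0000 -0.0845 -0.6439]
|λ(T)| sorted: 0.5797, 0.0917, 0.0000.
spectral radius ρ = 0.5797; 0.5797 < 1: convergent.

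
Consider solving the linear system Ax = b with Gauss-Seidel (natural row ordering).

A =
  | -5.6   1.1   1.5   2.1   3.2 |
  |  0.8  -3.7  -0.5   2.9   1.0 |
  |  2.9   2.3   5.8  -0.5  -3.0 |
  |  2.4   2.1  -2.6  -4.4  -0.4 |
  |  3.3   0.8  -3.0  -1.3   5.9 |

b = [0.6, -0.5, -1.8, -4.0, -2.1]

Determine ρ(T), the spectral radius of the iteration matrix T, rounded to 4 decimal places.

A = D + L + U where D = diag(-5.6, -3.7, 5.8, -4.4, 5.9).
T_GS = -(D+L)⁻¹U: row 0 first, T[0,1] = -(1.1)/(-5.6) = +0.1964; later rows by forward substitution.
  T[0,:] = [+0.0000, +0.1964, +0.2679, +0.3750, +0.5714]
  T[1,:] = [+0.0000, +0.0425, -0.0772, +0.8649, +0.3938]
  T[2,:] = [+0.0000, -0.1151, -0.1033, -0.4443, +0.0754]
  T[3,:] = [+0.0000, +0.1954, +0.1703, +0.8798, +0.3642]
  T[4,:] = [+0.0000, -0.1311, -0.1544, -0.3590, -0.2544]
eigenvalue magnitudes: 0.8335, 0.2246, 0.2246, 0.0028, 0.0000.
ρ = 0.8335; 0.8335 < 1 ⇒ converges.

0.8335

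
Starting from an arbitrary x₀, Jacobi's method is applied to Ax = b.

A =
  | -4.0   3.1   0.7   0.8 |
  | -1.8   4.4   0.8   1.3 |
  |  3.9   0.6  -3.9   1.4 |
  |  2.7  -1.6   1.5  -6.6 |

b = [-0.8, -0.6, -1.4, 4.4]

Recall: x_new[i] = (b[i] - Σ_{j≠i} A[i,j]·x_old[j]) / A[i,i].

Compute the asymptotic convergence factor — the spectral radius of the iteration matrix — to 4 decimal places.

0.8657

Let D = diag(-4, 4.4, -3.9, -6.6); L, U the strict triangles.
Jacobi T = -D⁻¹(L+U): T[1,3] = -(1.3)/(4.4) = -0.2955; T[1,1] = 0.
  T[0,:] = [+0.0000  +0.7750  +0.1750  +0.2000]
  T[1,:] = [+0.4091  +0.0000  -0.1818  -0.2955]
  T[2,:] = [+1.0000  +0.1538  +0.0000  +0.3590]
  T[3,:] = [+0.4091  -0.2424  +0.2273  +0.0000]
moduli |λ_i(T)| = 0.8657, 0.6368, 0.6368, 0.3038.
ρ = 0.8657; 0.8657 < 1, so it converges for any x₀.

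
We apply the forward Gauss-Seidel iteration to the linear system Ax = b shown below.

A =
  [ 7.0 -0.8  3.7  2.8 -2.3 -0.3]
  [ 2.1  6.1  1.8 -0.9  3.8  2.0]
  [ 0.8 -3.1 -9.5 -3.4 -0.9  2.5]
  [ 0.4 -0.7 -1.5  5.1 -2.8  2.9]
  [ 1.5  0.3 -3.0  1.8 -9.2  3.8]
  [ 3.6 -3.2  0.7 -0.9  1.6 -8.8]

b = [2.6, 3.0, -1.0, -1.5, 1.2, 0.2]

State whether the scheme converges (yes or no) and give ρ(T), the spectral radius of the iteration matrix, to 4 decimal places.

Split A = D + L + U, D = diag(7, 6.1, -9.5, 5.1, -9.2, -8.8).
Gauss-Seidel: T = -(D+L)⁻¹U, row 0 first, T[0,4] = -(-2.3)/(7) = +0.3286; later rows by forward substitution.
  T[0,:] = [+0.0000 +0.1143 -0.5286 -0.4000 +0.3286 +0.0429]
  T[1,:] = [+0.0000 -0.0393 -0.1131 +0.2852 -0.7361 -0.3426]
  T[2,:] = [+0.0000 +0.0225 -0.0076 -0.4847 +0.1731 +0.3786]
  T[3,:] = [+0.0000 -0.0078 +0.0237 -0.0720 +0.4731 -0.5077]
  T[4,:] = [+0.0000 +0.0085 -0.0828 +0.0880 +0.0657 +0.1861]
  T[5,:] = [+0.0000 +0.0652 -0.1932 -0.2825 +0.3794 +0.2580]
eigenvalue magnitudes: 0.5242, 0.4119, 0.4119, 0.2045, 0.0616, 0.0000.
ρ = 0.5242; 0.5242 < 1 ⇒ converges.

yes, ρ = 0.5242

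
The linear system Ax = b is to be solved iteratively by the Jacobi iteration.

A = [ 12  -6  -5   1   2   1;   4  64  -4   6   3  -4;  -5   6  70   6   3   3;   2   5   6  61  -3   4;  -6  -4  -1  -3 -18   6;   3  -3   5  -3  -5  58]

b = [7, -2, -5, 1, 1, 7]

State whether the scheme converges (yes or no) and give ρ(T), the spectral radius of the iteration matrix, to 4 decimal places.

yes, ρ = 0.4164

Split A = D + L + U, D = diag(12, 64, 70, 61, -18, 58).
T_J = -D⁻¹(L+U): T[0,4] = -(2)/(12) = -0.1667; T[0,0] = 0.
  T[0,:] = [+0.0000  +0.5000  +0.4167  -0.0833  -0.1667  -0.0833]
  T[1,:] = [-0.0625  +0.0000  +0.0625  -0.0938  -0.0469  +0.0625]
  T[2,:] = [+0.0714  -0.0857  +0.0000  -0.0857  -0.0429  -0.0429]
  T[3,:] = [-0.0328  -0.0820  -0.0984  +0.0000  +0.0492  -0.0656]
  T[4,:] = [-0.3333  -0.2222  -0.0556  -0.1667  +0.0000  +0.3333]
  T[5,:] = [-0.0517  +0.0517  -0.0862  +0.0517  +0.0862  +0.0000]
|roots of det(T-λI)|: 0.4164, 0.2214, 0.2214, 0.1287, 0.0620, 0.0007.
ρ(T) = max|λ| = 0.4164; 0.4164 < 1: convergent.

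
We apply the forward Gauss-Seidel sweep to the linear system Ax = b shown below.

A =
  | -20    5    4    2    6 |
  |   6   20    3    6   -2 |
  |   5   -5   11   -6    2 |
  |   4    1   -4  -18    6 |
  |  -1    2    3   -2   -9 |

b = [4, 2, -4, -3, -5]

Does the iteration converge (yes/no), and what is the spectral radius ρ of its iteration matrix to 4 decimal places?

yes, ρ = 0.5749

Write A = D+L+U with D = diag(-20, 20, 11, -18, -9).
Gauss-Seidel: T = -(D+L)⁻¹U, row 0 first, T[0,3] = -(2)/(-20) = +0.1000; later rows by forward substitution.
  T[0,:] = [+0.0000, +0.2500, +0.2000, +0.1000, +0.3000]
  T[1,:] = [+0.0000, -0.0750, -0.2100, -0.3300, +0.0100]
  T[2,:] = [+0.0000, -0.1477, -0.1864, +0.3500, -0.3136]
  T[3,:] = [+0.0000, +0.0842, +0.0742, -0.0739, +0.4703]
  T[4,:] = [+0.0000, -0.1124, -0.1475, +0.0486, -0.2402]
|eigenvalues of T|: 0.5749, 0.1431, 0.1431, 0.0643, 0.0000.
spectral radius ρ = 0.5749; 0.5749 < 1 ⇒ converges.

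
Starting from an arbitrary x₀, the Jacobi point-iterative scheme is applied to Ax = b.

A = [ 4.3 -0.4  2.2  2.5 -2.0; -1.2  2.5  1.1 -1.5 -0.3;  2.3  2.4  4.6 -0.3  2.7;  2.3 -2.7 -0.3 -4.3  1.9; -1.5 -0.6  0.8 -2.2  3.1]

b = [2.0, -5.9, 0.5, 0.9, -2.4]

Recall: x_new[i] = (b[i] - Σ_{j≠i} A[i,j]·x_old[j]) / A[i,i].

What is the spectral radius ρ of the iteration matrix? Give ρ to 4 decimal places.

Diagonal D = diag(4.3, 2.5, 4.6, -4.3, 3.1); L, U strict lower/upper.
Jacobi T = -D⁻¹(L+U): T[4,1] = -(-0.6)/(3.1) = +0.1935; T[4,4] = 0.
  T[0,:] = [+0.0000  +0.0930  -0.5116  -0.5814  +0.4651]
  T[1,:] = [+0.4800  +0.0000  -0.4400  +0.6000  +0.1200]
  T[2,:] = [-0.5000  -0.5217  +0.0000  +0.0652  -0.5870]
  T[3,:] = [+0.5349  -0.6279  -0.0698  +0.0000  +0.4419]
  T[4,:] = [+0.4839  +0.1935  -0.2581  +0.7097  +0.0000]
|roots of det(T-λI)|: 1.1954, 0.7014, 0.7014, 0.5224, 0.0556.
ρ(T) = max|λ| = 1.1954; 1.1954 > 1 ⇒ diverges.

1.1954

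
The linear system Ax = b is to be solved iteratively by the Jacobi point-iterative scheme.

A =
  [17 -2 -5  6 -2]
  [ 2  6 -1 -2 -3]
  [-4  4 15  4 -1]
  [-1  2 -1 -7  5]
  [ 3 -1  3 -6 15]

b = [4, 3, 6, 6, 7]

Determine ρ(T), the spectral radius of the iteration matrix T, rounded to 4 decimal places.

A = D + L + U where D = diag(17, 6, 15, -7, 15).
Jacobi T = -D⁻¹(L+U): T[0,3] = -(6)/(17) = -0.3529; T[0,0] = 0.
  T[0,:] = [+0.0000, +0.1176, +0.2941, -0.3529, +0.1176]
  T[1,:] = [-0.3333, +0.0000, +0.1667, +0.3333, +0.5000]
  T[2,:] = [+0.2667, -0.2667, +0.0000, -0.2667, +0.0667]
  T[3,:] = [-0.1429, +0.2857, -0.1429, +0.0000, +0.7143]
  T[4,:] = [-0.2000, +0.0667, -0.2000, +0.4000, +0.0000]
eigenvalue magnitudes: 0.8948, 0.4416, 0.3528, 0.3528, 0.0370.
ρ = 0.8948; 0.8948 < 1: convergent.

0.8948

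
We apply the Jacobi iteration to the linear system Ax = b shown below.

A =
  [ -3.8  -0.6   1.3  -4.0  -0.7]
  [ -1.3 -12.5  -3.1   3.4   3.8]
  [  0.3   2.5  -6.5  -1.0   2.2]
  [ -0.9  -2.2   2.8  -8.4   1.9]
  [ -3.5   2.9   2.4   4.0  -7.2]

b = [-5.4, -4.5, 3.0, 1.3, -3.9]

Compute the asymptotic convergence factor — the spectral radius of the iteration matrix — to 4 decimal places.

Split A = D + L + U, D = diag(-3.8, -12.5, -6.5, -8.4, -7.2).
T_J = -D⁻¹(L+U): T[2,0] = -(0.3)/(-6.5) = +0.0462; T[2,2] = 0.
  T[0,:] = [+0.0000  -0.1579  +0.3421  -1.0526  -0.1842]
  T[1,:] = [-0.1040  +0.0000  -0.2480  +0.2720  +0.3040]
  T[2,:] = [+0.0462  +0.3846  +0.0000  -0.1538  +0.3385]
  T[3,:] = [-0.1071  -0.2619  +0.3333  +0.0000  +0.2262]
  T[4,:] = [-0.4861  +0.4028  +0.3333  +0.5556  +0.0000]
moduli |λ_i(T)| = 0.8474, 0.5196, 0.5196, 0.4642, 0.4642.
ρ = 0.8474; 0.8474 < 1 ⇒ converges.

0.8474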